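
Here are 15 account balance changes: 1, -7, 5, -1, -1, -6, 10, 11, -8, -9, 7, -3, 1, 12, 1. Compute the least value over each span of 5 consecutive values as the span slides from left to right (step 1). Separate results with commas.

1 -7 5 -1 -1 → min -7
-7 5 -1 -1 -6 → min -7
5 -1 -1 -6 10 → min -6
-1 -1 -6 10 11 → min -6
-1 -6 10 11 -8 → min -8
-6 10 11 -8 -9 → min -9
10 11 -8 -9 7 → min -9
11 -8 -9 7 -3 → min -9
-8 -9 7 -3 1 → min -9
-9 7 -3 1 12 → min -9
7 -3 1 12 1 → min -3

-7, -7, -6, -6, -8, -9, -9, -9, -9, -9, -3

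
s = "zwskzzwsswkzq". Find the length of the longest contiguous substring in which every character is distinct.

[z] len 1
[z, w] len 2
[z, w, s] len 3
[z, w, s, k] len 4
[w, s, k, z] len 4
[z] len 1
[z, w] len 2
[z, w, s] len 3
[s] len 1
[s, w] len 2
[s, w, k] len 3
[s, w, k, z] len 4
[s, w, k, z, q] len 5
Longest all-distinct length: 5.

5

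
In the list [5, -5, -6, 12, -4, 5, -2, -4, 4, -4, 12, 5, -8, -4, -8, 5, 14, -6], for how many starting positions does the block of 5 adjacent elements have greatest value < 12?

(5, -5, -6, 12, -4) → max 12
(-5, -6, 12, -4, 5) → max 12
(-6, 12, -4, 5, -2) → max 12
(12, -4, 5, -2, -4) → max 12
(-4, 5, -2, -4, 4) → max 5  < 12 ✓
(5, -2, -4, 4, -4) → max 5  < 12 ✓
(-2, -4, 4, -4, 12) → max 12
(-4, 4, -4, 12, 5) → max 12
(4, -4, 12, 5, -8) → max 12
(-4, 12, 5, -8, -4) → max 12
(12, 5, -8, -4, -8) → max 12
(5, -8, -4, -8, 5) → max 5  < 12 ✓
(-8, -4, -8, 5, 14) → max 14
(-4, -8, 5, 14, -6) → max 14
3 windows satisfy the condition.

3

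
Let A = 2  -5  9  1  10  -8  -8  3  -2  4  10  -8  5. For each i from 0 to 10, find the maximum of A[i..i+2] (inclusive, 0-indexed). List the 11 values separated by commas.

2 -5 9 → max 9
-5 9 1 → max 9
9 1 10 → max 10
1 10 -8 → max 10
10 -8 -8 → max 10
-8 -8 3 → max 3
-8 3 -2 → max 3
3 -2 4 → max 4
-2 4 10 → max 10
4 10 -8 → max 10
10 -8 5 → max 10

9, 9, 10, 10, 10, 3, 3, 4, 10, 10, 10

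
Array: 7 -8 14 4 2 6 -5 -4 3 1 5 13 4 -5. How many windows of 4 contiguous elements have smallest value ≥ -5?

9

7 -8 14 4 → min -8
-8 14 4 2 → min -8
14 4 2 6 → min 2  ≥ -5 ✓
4 2 6 -5 → min -5  ≥ -5 ✓
2 6 -5 -4 → min -5  ≥ -5 ✓
6 -5 -4 3 → min -5  ≥ -5 ✓
-5 -4 3 1 → min -5  ≥ -5 ✓
-4 3 1 5 → min -4  ≥ -5 ✓
3 1 5 13 → min 1  ≥ -5 ✓
1 5 13 4 → min 1  ≥ -5 ✓
5 13 4 -5 → min -5  ≥ -5 ✓
9 windows satisfy the condition.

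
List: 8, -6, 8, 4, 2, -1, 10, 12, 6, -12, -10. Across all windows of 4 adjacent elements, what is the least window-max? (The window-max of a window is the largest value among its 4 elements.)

Each size-4 window and its max:
8 -6 8 4 → max 8
-6 8 4 2 → max 8
8 4 2 -1 → max 8
4 2 -1 10 → max 10
2 -1 10 12 → max 12
-1 10 12 6 → max 12
10 12 6 -12 → max 12
12 6 -12 -10 → max 12
Least of these is 8.

8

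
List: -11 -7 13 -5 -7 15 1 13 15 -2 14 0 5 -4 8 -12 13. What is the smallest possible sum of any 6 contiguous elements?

-2

-11 -7 13 -5 -7 15 → sum -2
-7 13 -5 -7 15 1 → sum 10
13 -5 -7 15 1 13 → sum 30
-5 -7 15 1 13 15 → sum 32
-7 15 1 13 15 -2 → sum 35
15 1 13 15 -2 14 → sum 56
1 13 15 -2 14 0 → sum 41
13 15 -2 14 0 5 → sum 45
15 -2 14 0 5 -4 → sum 28
-2 14 0 5 -4 8 → sum 21
14 0 5 -4 8 -12 → sum 11
0 5 -4 8 -12 13 → sum 10
Smallest of these is -2.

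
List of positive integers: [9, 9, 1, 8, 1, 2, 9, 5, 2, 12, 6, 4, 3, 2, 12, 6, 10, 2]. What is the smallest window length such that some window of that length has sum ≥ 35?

6

add 9: running sum 9 < 35
add 9: running sum 18 < 35
add 1: running sum 19 < 35
add 8: running sum 27 < 35
add 1: running sum 28 < 35
add 2: running sum 30 < 35
end 6: [9, 9, 1, 8, 1, 2, 9] sum 39, len 7
end 7: [9, 1, 8, 1, 2, 9, 5] sum 35, len 7
end 8: [9, 1, 8, 1, 2, 9, 5, 2] sum 37, len 8
end 9: [8, 1, 2, 9, 5, 2, 12] sum 39, len 7
end 10: [2, 9, 5, 2, 12, 6] sum 36, len 6
end 11: [9, 5, 2, 12, 6, 4] sum 38, len 6
end 12: [9, 5, 2, 12, 6, 4, 3] sum 41, len 7
end 13: [9, 5, 2, 12, 6, 4, 3, 2] sum 43, len 8
end 14: [12, 6, 4, 3, 2, 12] sum 39, len 6
end 15: [12, 6, 4, 3, 2, 12, 6] sum 45, len 7
end 16: [4, 3, 2, 12, 6, 10] sum 37, len 6
end 17: [3, 2, 12, 6, 10, 2] sum 35, len 6
Shortest qualifying length: 6.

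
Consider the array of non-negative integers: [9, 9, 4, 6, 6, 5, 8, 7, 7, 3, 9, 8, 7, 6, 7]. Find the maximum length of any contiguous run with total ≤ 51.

add 9: [9] sum 9, len 1
add 9: [9, 9] sum 18, len 2
add 4: [9, 9, 4] sum 22, len 3
add 6: [9, 9, 4, 6] sum 28, len 4
add 6: [9, 9, 4, 6, 6] sum 34, len 5
add 5: [9, 9, 4, 6, 6, 5] sum 39, len 6
add 8: [9, 9, 4, 6, 6, 5, 8] sum 47, len 7
add 7: [9, 4, 6, 6, 5, 8, 7] sum 45, len 7
add 7: [4, 6, 6, 5, 8, 7, 7] sum 43, len 7
add 3: [4, 6, 6, 5, 8, 7, 7, 3] sum 46, len 8
add 9: [6, 6, 5, 8, 7, 7, 3, 9] sum 51, len 8
add 8: [5, 8, 7, 7, 3, 9, 8] sum 47, len 7
add 7: [8, 7, 7, 3, 9, 8, 7] sum 49, len 7
add 6: [7, 7, 3, 9, 8, 7, 6] sum 47, len 7
add 7: [7, 3, 9, 8, 7, 6, 7] sum 47, len 7
Longest length seen: 8.

8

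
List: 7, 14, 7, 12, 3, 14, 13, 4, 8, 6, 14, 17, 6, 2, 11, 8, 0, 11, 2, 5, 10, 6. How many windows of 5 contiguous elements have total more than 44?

7 14 7 12 3 → sum 43
14 7 12 3 14 → sum 50  > 44 ✓
7 12 3 14 13 → sum 49  > 44 ✓
12 3 14 13 4 → sum 46  > 44 ✓
3 14 13 4 8 → sum 42
14 13 4 8 6 → sum 45  > 44 ✓
13 4 8 6 14 → sum 45  > 44 ✓
4 8 6 14 17 → sum 49  > 44 ✓
8 6 14 17 6 → sum 51  > 44 ✓
6 14 17 6 2 → sum 45  > 44 ✓
14 17 6 2 11 → sum 50  > 44 ✓
17 6 2 11 8 → sum 44
6 2 11 8 0 → sum 27
2 11 8 0 11 → sum 32
11 8 0 11 2 → sum 32
8 0 11 2 5 → sum 26
0 11 2 5 10 → sum 28
11 2 5 10 6 → sum 34
9 windows satisfy the condition.

9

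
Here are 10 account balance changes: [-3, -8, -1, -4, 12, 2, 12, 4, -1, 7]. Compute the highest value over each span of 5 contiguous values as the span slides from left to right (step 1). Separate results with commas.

(-3, -8, -1, -4, 12) → max 12
(-8, -1, -4, 12, 2) → max 12
(-1, -4, 12, 2, 12) → max 12
(-4, 12, 2, 12, 4) → max 12
(12, 2, 12, 4, -1) → max 12
(2, 12, 4, -1, 7) → max 12

12, 12, 12, 12, 12, 12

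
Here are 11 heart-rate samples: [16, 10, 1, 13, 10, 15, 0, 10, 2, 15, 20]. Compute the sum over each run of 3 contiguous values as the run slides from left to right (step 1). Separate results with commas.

27, 24, 24, 38, 25, 25, 12, 27, 37

Sliding a size-3 window across the 11 values:
[16, 10, 1] → sum 27
[10, 1, 13] → sum 24
[1, 13, 10] → sum 24
[13, 10, 15] → sum 38
[10, 15, 0] → sum 25
[15, 0, 10] → sum 25
[0, 10, 2] → sum 12
[10, 2, 15] → sum 27
[2, 15, 20] → sum 37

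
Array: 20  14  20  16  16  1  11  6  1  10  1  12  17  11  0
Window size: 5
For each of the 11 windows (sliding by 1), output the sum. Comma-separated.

86, 67, 64, 50, 35, 29, 29, 30, 41, 51, 41

Sliding a size-5 window across the 15 values:
(20, 14, 20, 16, 16) → sum 86
(14, 20, 16, 16, 1) → sum 67
(20, 16, 16, 1, 11) → sum 64
(16, 16, 1, 11, 6) → sum 50
(16, 1, 11, 6, 1) → sum 35
(1, 11, 6, 1, 10) → sum 29
(11, 6, 1, 10, 1) → sum 29
(6, 1, 10, 1, 12) → sum 30
(1, 10, 1, 12, 17) → sum 41
(10, 1, 12, 17, 11) → sum 51
(1, 12, 17, 11, 0) → sum 41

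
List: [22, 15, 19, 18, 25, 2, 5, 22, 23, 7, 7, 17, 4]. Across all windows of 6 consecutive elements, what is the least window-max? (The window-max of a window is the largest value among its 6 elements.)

(22, 15, 19, 18, 25, 2) → max 25
(15, 19, 18, 25, 2, 5) → max 25
(19, 18, 25, 2, 5, 22) → max 25
(18, 25, 2, 5, 22, 23) → max 25
(25, 2, 5, 22, 23, 7) → max 25
(2, 5, 22, 23, 7, 7) → max 23
(5, 22, 23, 7, 7, 17) → max 23
(22, 23, 7, 7, 17, 4) → max 23
Least of these is 23.

23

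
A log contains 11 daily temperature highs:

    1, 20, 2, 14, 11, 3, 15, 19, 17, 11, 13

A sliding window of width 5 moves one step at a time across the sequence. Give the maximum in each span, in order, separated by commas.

20, 20, 15, 19, 19, 19, 19

[1, 20, 2, 14, 11] → max 20
[20, 2, 14, 11, 3] → max 20
[2, 14, 11, 3, 15] → max 15
[14, 11, 3, 15, 19] → max 19
[11, 3, 15, 19, 17] → max 19
[3, 15, 19, 17, 11] → max 19
[15, 19, 17, 11, 13] → max 19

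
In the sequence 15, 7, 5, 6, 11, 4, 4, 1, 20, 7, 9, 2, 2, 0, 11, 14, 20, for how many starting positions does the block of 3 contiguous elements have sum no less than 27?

4

(15, 7, 5) → sum 27  ≥ 27 ✓
(7, 5, 6) → sum 18
(5, 6, 11) → sum 22
(6, 11, 4) → sum 21
(11, 4, 4) → sum 19
(4, 4, 1) → sum 9
(4, 1, 20) → sum 25
(1, 20, 7) → sum 28  ≥ 27 ✓
(20, 7, 9) → sum 36  ≥ 27 ✓
(7, 9, 2) → sum 18
(9, 2, 2) → sum 13
(2, 2, 0) → sum 4
(2, 0, 11) → sum 13
(0, 11, 14) → sum 25
(11, 14, 20) → sum 45  ≥ 27 ✓
4 windows satisfy the condition.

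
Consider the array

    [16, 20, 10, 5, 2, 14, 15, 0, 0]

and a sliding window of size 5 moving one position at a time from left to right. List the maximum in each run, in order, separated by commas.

[16, 20, 10, 5, 2] → max 20
[20, 10, 5, 2, 14] → max 20
[10, 5, 2, 14, 15] → max 15
[5, 2, 14, 15, 0] → max 15
[2, 14, 15, 0, 0] → max 15

20, 20, 15, 15, 15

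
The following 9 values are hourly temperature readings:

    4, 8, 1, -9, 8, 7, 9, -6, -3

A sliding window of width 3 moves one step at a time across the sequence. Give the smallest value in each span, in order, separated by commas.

Sliding a size-3 window across the 9 values:
4 8 1 → min 1
8 1 -9 → min -9
1 -9 8 → min -9
-9 8 7 → min -9
8 7 9 → min 7
7 9 -6 → min -6
9 -6 -3 → min -6

1, -9, -9, -9, 7, -6, -6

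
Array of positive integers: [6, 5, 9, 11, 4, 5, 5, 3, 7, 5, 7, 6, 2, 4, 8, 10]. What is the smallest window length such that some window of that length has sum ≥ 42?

add 6: running sum 6 < 42
add 5: running sum 11 < 42
add 9: running sum 20 < 42
add 11: running sum 31 < 42
add 4: running sum 35 < 42
add 5: running sum 40 < 42
add 5: shortest ending here [6, 5, 9, 11, 4, 5, 5] sum 45, len 7
add 3: shortest ending here [5, 9, 11, 4, 5, 5, 3] sum 42, len 7
add 7: shortest ending here [9, 11, 4, 5, 5, 3, 7] sum 44, len 7
add 5: shortest ending here [9, 11, 4, 5, 5, 3, 7, 5] sum 49, len 8
add 7: shortest ending here [11, 4, 5, 5, 3, 7, 5, 7] sum 47, len 8
add 6: shortest ending here [4, 5, 5, 3, 7, 5, 7, 6] sum 42, len 8
add 2: shortest ending here [4, 5, 5, 3, 7, 5, 7, 6, 2] sum 44, len 9
add 4: shortest ending here [5, 5, 3, 7, 5, 7, 6, 2, 4] sum 44, len 9
add 8: shortest ending here [3, 7, 5, 7, 6, 2, 4, 8] sum 42, len 8
add 10: shortest ending here [5, 7, 6, 2, 4, 8, 10] sum 42, len 7
Shortest qualifying length: 7.

7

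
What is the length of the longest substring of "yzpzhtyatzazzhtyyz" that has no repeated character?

add y: [y] len 1
add z: [y, z] len 2
add p: [y, z, p] len 3
add z (repeat z, move left end past it): [p, z] len 2
add h: [p, z, h] len 3
add t: [p, z, h, t] len 4
add y: [p, z, h, t, y] len 5
add a: [p, z, h, t, y, a] len 6
add t (repeat t, move left end past it): [y, a, t] len 3
add z: [y, a, t, z] len 4
add a (repeat a, move left end past it): [t, z, a] len 3
add z (repeat z, move left end past it): [a, z] len 2
add z (repeat z, move left end past it): [z] len 1
add h: [z, h] len 2
add t: [z, h, t] len 3
add y: [z, h, t, y] len 4
add y (repeat y, move left end past it): [y] len 1
add z: [y, z] len 2
Longest all-distinct length: 6.

6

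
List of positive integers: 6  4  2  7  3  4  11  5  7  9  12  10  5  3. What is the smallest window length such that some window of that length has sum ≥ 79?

Extend right; whenever the sum reaches 79, record the length and shrink from the left:
add 6: running sum 6 < 79
add 4: running sum 10 < 79
add 2: running sum 12 < 79
add 7: running sum 19 < 79
add 3: running sum 22 < 79
add 4: running sum 26 < 79
add 11: running sum 37 < 79
add 5: running sum 42 < 79
add 7: running sum 49 < 79
add 9: running sum 58 < 79
add 12: running sum 70 < 79
end 11: [6, 4, 2, 7, 3, 4, 11, 5, 7, 9, 12, 10] sum 80, len 12
end 12: [4, 2, 7, 3, 4, 11, 5, 7, 9, 12, 10, 5] sum 79, len 12
end 13: [4, 2, 7, 3, 4, 11, 5, 7, 9, 12, 10, 5, 3] sum 82, len 13
Shortest qualifying length: 12.

12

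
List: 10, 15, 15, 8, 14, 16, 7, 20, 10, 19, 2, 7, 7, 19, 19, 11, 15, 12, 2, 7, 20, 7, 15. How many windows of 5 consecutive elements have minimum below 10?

18

(10, 15, 15, 8, 14) → min 8  < 10 ✓
(15, 15, 8, 14, 16) → min 8  < 10 ✓
(15, 8, 14, 16, 7) → min 7  < 10 ✓
(8, 14, 16, 7, 20) → min 7  < 10 ✓
(14, 16, 7, 20, 10) → min 7  < 10 ✓
(16, 7, 20, 10, 19) → min 7  < 10 ✓
(7, 20, 10, 19, 2) → min 2  < 10 ✓
(20, 10, 19, 2, 7) → min 2  < 10 ✓
(10, 19, 2, 7, 7) → min 2  < 10 ✓
(19, 2, 7, 7, 19) → min 2  < 10 ✓
(2, 7, 7, 19, 19) → min 2  < 10 ✓
(7, 7, 19, 19, 11) → min 7  < 10 ✓
(7, 19, 19, 11, 15) → min 7  < 10 ✓
(19, 19, 11, 15, 12) → min 11
(19, 11, 15, 12, 2) → min 2  < 10 ✓
(11, 15, 12, 2, 7) → min 2  < 10 ✓
(15, 12, 2, 7, 20) → min 2  < 10 ✓
(12, 2, 7, 20, 7) → min 2  < 10 ✓
(2, 7, 20, 7, 15) → min 2  < 10 ✓
18 windows satisfy the condition.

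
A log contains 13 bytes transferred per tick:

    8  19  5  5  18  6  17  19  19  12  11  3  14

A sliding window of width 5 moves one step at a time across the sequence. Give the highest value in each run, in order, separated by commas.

19, 19, 18, 19, 19, 19, 19, 19, 19

8 19 5 5 18 → max 19
19 5 5 18 6 → max 19
5 5 18 6 17 → max 18
5 18 6 17 19 → max 19
18 6 17 19 19 → max 19
6 17 19 19 12 → max 19
17 19 19 12 11 → max 19
19 19 12 11 3 → max 19
19 12 11 3 14 → max 19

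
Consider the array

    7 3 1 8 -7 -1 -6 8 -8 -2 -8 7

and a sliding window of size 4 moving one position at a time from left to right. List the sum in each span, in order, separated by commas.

7 3 1 8 → sum 19
3 1 8 -7 → sum 5
1 8 -7 -1 → sum 1
8 -7 -1 -6 → sum -6
-7 -1 -6 8 → sum -6
-1 -6 8 -8 → sum -7
-6 8 -8 -2 → sum -8
8 -8 -2 -8 → sum -10
-8 -2 -8 7 → sum -11

19, 5, 1, -6, -6, -7, -8, -10, -11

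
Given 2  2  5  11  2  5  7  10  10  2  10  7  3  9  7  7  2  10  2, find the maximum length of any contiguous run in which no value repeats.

add 2: [2] len 1
add 2 (repeat 2, move left end past it): [2] len 1
add 5: [2, 5] len 2
add 11: [2, 5, 11] len 3
add 2 (repeat 2, move left end past it): [5, 11, 2] len 3
add 5 (repeat 5, move left end past it): [11, 2, 5] len 3
add 7: [11, 2, 5, 7] len 4
add 10: [11, 2, 5, 7, 10] len 5
add 10 (repeat 10, move left end past it): [10] len 1
add 2: [10, 2] len 2
add 10 (repeat 10, move left end past it): [2, 10] len 2
add 7: [2, 10, 7] len 3
add 3: [2, 10, 7, 3] len 4
add 9: [2, 10, 7, 3, 9] len 5
add 7 (repeat 7, move left end past it): [3, 9, 7] len 3
add 7 (repeat 7, move left end past it): [7] len 1
add 2: [7, 2] len 2
add 10: [7, 2, 10] len 3
add 2 (repeat 2, move left end past it): [10, 2] len 2
Longest all-distinct length: 5.

5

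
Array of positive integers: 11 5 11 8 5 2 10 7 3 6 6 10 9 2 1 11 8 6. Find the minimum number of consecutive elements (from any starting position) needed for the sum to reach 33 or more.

Extend right; whenever the sum reaches 33, record the length and shrink from the left:
add 11: running sum 11 < 33
add 5: running sum 16 < 33
add 11: running sum 27 < 33
end 3: [11, 5, 11, 8] sum 35, len 4
end 4: [11, 5, 11, 8, 5] sum 40, len 5
end 5: [11, 5, 11, 8, 5, 2] sum 42, len 6
end 6: [11, 8, 5, 2, 10] sum 36, len 5
end 7: [11, 8, 5, 2, 10, 7] sum 43, len 6
end 8: [8, 5, 2, 10, 7, 3] sum 35, len 6
end 9: [5, 2, 10, 7, 3, 6] sum 33, len 6
end 10: [2, 10, 7, 3, 6, 6] sum 34, len 6
end 11: [10, 7, 3, 6, 6, 10] sum 42, len 6
end 12: [3, 6, 6, 10, 9] sum 34, len 5
end 13: [6, 6, 10, 9, 2] sum 33, len 5
end 14: [6, 6, 10, 9, 2, 1] sum 34, len 6
end 15: [10, 9, 2, 1, 11] sum 33, len 5
end 16: [10, 9, 2, 1, 11, 8] sum 41, len 6
end 17: [9, 2, 1, 11, 8, 6] sum 37, len 6
Shortest qualifying length: 4.

4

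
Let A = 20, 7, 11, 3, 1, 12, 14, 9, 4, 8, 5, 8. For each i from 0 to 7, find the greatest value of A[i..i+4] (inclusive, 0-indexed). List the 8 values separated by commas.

20 7 11 3 1 → max 20
7 11 3 1 12 → max 12
11 3 1 12 14 → max 14
3 1 12 14 9 → max 14
1 12 14 9 4 → max 14
12 14 9 4 8 → max 14
14 9 4 8 5 → max 14
9 4 8 5 8 → max 9

20, 12, 14, 14, 14, 14, 14, 9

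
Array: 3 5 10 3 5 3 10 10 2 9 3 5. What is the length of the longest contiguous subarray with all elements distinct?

[3] len 1
[3, 5] len 2
[3, 5, 10] len 3
[5, 10, 3] len 3
[10, 3, 5] len 3
[5, 3] len 2
[5, 3, 10] len 3
[10] len 1
[10, 2] len 2
[10, 2, 9] len 3
[10, 2, 9, 3] len 4
[10, 2, 9, 3, 5] len 5
Longest all-distinct length: 5.

5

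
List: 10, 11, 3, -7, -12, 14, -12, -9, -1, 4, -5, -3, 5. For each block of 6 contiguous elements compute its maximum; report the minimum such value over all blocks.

(10, 11, 3, -7, -12, 14) → max 14
(11, 3, -7, -12, 14, -12) → max 14
(3, -7, -12, 14, -12, -9) → max 14
(-7, -12, 14, -12, -9, -1) → max 14
(-12, 14, -12, -9, -1, 4) → max 14
(14, -12, -9, -1, 4, -5) → max 14
(-12, -9, -1, 4, -5, -3) → max 4
(-9, -1, 4, -5, -3, 5) → max 5
Minimum of these is 4.

4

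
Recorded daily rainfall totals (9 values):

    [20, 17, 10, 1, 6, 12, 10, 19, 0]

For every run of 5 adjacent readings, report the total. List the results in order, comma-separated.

20 17 10 1 6 → sum 54
17 10 1 6 12 → sum 46
10 1 6 12 10 → sum 39
1 6 12 10 19 → sum 48
6 12 10 19 0 → sum 47

54, 46, 39, 48, 47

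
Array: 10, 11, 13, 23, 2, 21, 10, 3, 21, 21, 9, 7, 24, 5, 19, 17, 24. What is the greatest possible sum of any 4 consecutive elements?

(10, 11, 13, 23) → sum 57
(11, 13, 23, 2) → sum 49
(13, 23, 2, 21) → sum 59
(23, 2, 21, 10) → sum 56
(2, 21, 10, 3) → sum 36
(21, 10, 3, 21) → sum 55
(10, 3, 21, 21) → sum 55
(3, 21, 21, 9) → sum 54
(21, 21, 9, 7) → sum 58
(21, 9, 7, 24) → sum 61
(9, 7, 24, 5) → sum 45
(7, 24, 5, 19) → sum 55
(24, 5, 19, 17) → sum 65
(5, 19, 17, 24) → sum 65
Greatest of these is 65.

65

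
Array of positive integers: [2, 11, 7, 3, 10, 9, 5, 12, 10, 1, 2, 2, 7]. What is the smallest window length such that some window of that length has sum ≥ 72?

11

add 2: running sum 2 < 72
add 11: running sum 13 < 72
add 7: running sum 20 < 72
add 3: running sum 23 < 72
add 10: running sum 33 < 72
add 9: running sum 42 < 72
add 5: running sum 47 < 72
add 12: running sum 59 < 72
add 10: running sum 69 < 72
add 1: running sum 70 < 72
end 10: [2, 11, 7, 3, 10, 9, 5, 12, 10, 1, 2] sum 72, len 11
end 11: [11, 7, 3, 10, 9, 5, 12, 10, 1, 2, 2] sum 72, len 11
end 12: [11, 7, 3, 10, 9, 5, 12, 10, 1, 2, 2, 7] sum 79, len 12
Shortest qualifying length: 11.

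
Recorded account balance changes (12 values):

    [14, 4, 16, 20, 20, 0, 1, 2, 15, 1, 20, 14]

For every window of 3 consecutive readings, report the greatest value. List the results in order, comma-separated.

16, 20, 20, 20, 20, 2, 15, 15, 20, 20

Sliding a size-3 window across the 12 values:
14 4 16 → max 16
4 16 20 → max 20
16 20 20 → max 20
20 20 0 → max 20
20 0 1 → max 20
0 1 2 → max 2
1 2 15 → max 15
2 15 1 → max 15
15 1 20 → max 20
1 20 14 → max 20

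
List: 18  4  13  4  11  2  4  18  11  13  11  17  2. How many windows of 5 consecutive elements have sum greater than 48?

4

(18, 4, 13, 4, 11) → sum 50  > 48 ✓
(4, 13, 4, 11, 2) → sum 34
(13, 4, 11, 2, 4) → sum 34
(4, 11, 2, 4, 18) → sum 39
(11, 2, 4, 18, 11) → sum 46
(2, 4, 18, 11, 13) → sum 48
(4, 18, 11, 13, 11) → sum 57  > 48 ✓
(18, 11, 13, 11, 17) → sum 70  > 48 ✓
(11, 13, 11, 17, 2) → sum 54  > 48 ✓
4 windows satisfy the condition.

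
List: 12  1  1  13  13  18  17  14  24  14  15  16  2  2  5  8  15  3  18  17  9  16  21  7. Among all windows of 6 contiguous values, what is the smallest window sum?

35

12 1 1 13 13 18 → sum 58
1 1 13 13 18 17 → sum 63
1 13 13 18 17 14 → sum 76
13 13 18 17 14 24 → sum 99
13 18 17 14 24 14 → sum 100
18 17 14 24 14 15 → sum 102
17 14 24 14 15 16 → sum 100
14 24 14 15 16 2 → sum 85
24 14 15 16 2 2 → sum 73
14 15 16 2 2 5 → sum 54
15 16 2 2 5 8 → sum 48
16 2 2 5 8 15 → sum 48
2 2 5 8 15 3 → sum 35
2 5 8 15 3 18 → sum 51
5 8 15 3 18 17 → sum 66
8 15 3 18 17 9 → sum 70
15 3 18 17 9 16 → sum 78
3 18 17 9 16 21 → sum 84
18 17 9 16 21 7 → sum 88
Smallest of these is 35.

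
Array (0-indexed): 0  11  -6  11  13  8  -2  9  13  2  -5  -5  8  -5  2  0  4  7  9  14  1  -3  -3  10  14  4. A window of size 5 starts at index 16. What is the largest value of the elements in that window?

Elements at indices 16..20: 4, 7, 9, 14, 1
max(4, 7, 9, 14, 1) = 14

14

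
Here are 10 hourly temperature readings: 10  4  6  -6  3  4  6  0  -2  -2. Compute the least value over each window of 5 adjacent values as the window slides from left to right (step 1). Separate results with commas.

10 4 6 -6 3 → min -6
4 6 -6 3 4 → min -6
6 -6 3 4 6 → min -6
-6 3 4 6 0 → min -6
3 4 6 0 -2 → min -2
4 6 0 -2 -2 → min -2

-6, -6, -6, -6, -2, -2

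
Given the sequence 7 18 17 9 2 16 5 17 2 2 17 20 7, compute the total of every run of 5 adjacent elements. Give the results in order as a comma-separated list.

53, 62, 49, 49, 42, 42, 43, 58, 48

[7, 18, 17, 9, 2] → sum 53
[18, 17, 9, 2, 16] → sum 62
[17, 9, 2, 16, 5] → sum 49
[9, 2, 16, 5, 17] → sum 49
[2, 16, 5, 17, 2] → sum 42
[16, 5, 17, 2, 2] → sum 42
[5, 17, 2, 2, 17] → sum 43
[17, 2, 2, 17, 20] → sum 58
[2, 2, 17, 20, 7] → sum 48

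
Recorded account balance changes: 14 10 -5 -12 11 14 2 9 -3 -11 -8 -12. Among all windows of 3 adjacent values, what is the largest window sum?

27

(14, 10, -5) → sum 19
(10, -5, -12) → sum -7
(-5, -12, 11) → sum -6
(-12, 11, 14) → sum 13
(11, 14, 2) → sum 27
(14, 2, 9) → sum 25
(2, 9, -3) → sum 8
(9, -3, -11) → sum -5
(-3, -11, -8) → sum -22
(-11, -8, -12) → sum -31
Largest of these is 27.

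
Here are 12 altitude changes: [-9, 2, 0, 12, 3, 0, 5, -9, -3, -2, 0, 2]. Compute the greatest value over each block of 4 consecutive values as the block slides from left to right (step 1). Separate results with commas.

(-9, 2, 0, 12) → max 12
(2, 0, 12, 3) → max 12
(0, 12, 3, 0) → max 12
(12, 3, 0, 5) → max 12
(3, 0, 5, -9) → max 5
(0, 5, -9, -3) → max 5
(5, -9, -3, -2) → max 5
(-9, -3, -2, 0) → max 0
(-3, -2, 0, 2) → max 2

12, 12, 12, 12, 5, 5, 5, 0, 2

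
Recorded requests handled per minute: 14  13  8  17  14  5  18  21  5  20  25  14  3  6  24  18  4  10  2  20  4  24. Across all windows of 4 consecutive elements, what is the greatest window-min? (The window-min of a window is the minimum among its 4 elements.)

8

Window mins for each of the 19 positions:
(14, 13, 8, 17) → min 8
(13, 8, 17, 14) → min 8
(8, 17, 14, 5) → min 5
(17, 14, 5, 18) → min 5
(14, 5, 18, 21) → min 5
(5, 18, 21, 5) → min 5
(18, 21, 5, 20) → min 5
(21, 5, 20, 25) → min 5
(5, 20, 25, 14) → min 5
(20, 25, 14, 3) → min 3
(25, 14, 3, 6) → min 3
(14, 3, 6, 24) → min 3
(3, 6, 24, 18) → min 3
(6, 24, 18, 4) → min 4
(24, 18, 4, 10) → min 4
(18, 4, 10, 2) → min 2
(4, 10, 2, 20) → min 2
(10, 2, 20, 4) → min 2
(2, 20, 4, 24) → min 2
Greatest of these is 8.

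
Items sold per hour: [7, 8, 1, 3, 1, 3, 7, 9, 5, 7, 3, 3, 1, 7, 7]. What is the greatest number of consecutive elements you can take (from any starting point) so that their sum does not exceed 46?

11

[7] sum 7 len 1
[7, 8] sum 15 len 2
[7, 8, 1] sum 16 len 3
[7, 8, 1, 3] sum 19 len 4
[7, 8, 1, 3, 1] sum 20 len 5
[7, 8, 1, 3, 1, 3] sum 23 len 6
[7, 8, 1, 3, 1, 3, 7] sum 30 len 7
[7, 8, 1, 3, 1, 3, 7, 9] sum 39 len 8
[7, 8, 1, 3, 1, 3, 7, 9, 5] sum 44 len 9
[8, 1, 3, 1, 3, 7, 9, 5, 7] sum 44 len 9
[1, 3, 1, 3, 7, 9, 5, 7, 3] sum 39 len 9
[1, 3, 1, 3, 7, 9, 5, 7, 3, 3] sum 42 len 10
[1, 3, 1, 3, 7, 9, 5, 7, 3, 3, 1] sum 43 len 11
[1, 3, 7, 9, 5, 7, 3, 3, 1, 7] sum 46 len 10
[9, 5, 7, 3, 3, 1, 7, 7] sum 42 len 8
Longest length seen: 11.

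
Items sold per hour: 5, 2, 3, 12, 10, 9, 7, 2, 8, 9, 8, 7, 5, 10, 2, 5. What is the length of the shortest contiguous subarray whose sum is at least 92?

13

add 5: running sum 5 < 92
add 2: running sum 7 < 92
add 3: running sum 10 < 92
add 12: running sum 22 < 92
add 10: running sum 32 < 92
add 9: running sum 41 < 92
add 7: running sum 48 < 92
add 2: running sum 50 < 92
add 8: running sum 58 < 92
add 9: running sum 67 < 92
add 8: running sum 75 < 92
add 7: running sum 82 < 92
add 5: running sum 87 < 92
end 13: [2, 3, 12, 10, 9, 7, 2, 8, 9, 8, 7, 5, 10] sum 92, len 13
end 14: [3, 12, 10, 9, 7, 2, 8, 9, 8, 7, 5, 10, 2] sum 92, len 13
end 15: [12, 10, 9, 7, 2, 8, 9, 8, 7, 5, 10, 2, 5] sum 94, len 13
Shortest qualifying length: 13.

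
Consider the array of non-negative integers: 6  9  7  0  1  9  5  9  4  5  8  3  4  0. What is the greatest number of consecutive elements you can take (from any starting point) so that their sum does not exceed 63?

add 6: [6] sum 6, len 1
add 9: [6, 9] sum 15, len 2
add 7: [6, 9, 7] sum 22, len 3
add 0: [6, 9, 7, 0] sum 22, len 4
add 1: [6, 9, 7, 0, 1] sum 23, len 5
add 9: [6, 9, 7, 0, 1, 9] sum 32, len 6
add 5: [6, 9, 7, 0, 1, 9, 5] sum 37, len 7
add 9: [6, 9, 7, 0, 1, 9, 5, 9] sum 46, len 8
add 4: [6, 9, 7, 0, 1, 9, 5, 9, 4] sum 50, len 9
add 5: [6, 9, 7, 0, 1, 9, 5, 9, 4, 5] sum 55, len 10
add 8: [6, 9, 7, 0, 1, 9, 5, 9, 4, 5, 8] sum 63, len 11
add 3: [9, 7, 0, 1, 9, 5, 9, 4, 5, 8, 3] sum 60, len 11
add 4: [7, 0, 1, 9, 5, 9, 4, 5, 8, 3, 4] sum 55, len 11
add 0: [7, 0, 1, 9, 5, 9, 4, 5, 8, 3, 4, 0] sum 55, len 12
Longest length seen: 12.

12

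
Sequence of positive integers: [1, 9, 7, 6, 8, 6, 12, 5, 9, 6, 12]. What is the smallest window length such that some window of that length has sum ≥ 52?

add 1: running sum 1 < 52
add 9: running sum 10 < 52
add 7: running sum 17 < 52
add 6: running sum 23 < 52
add 8: running sum 31 < 52
add 6: running sum 37 < 52
add 12: running sum 49 < 52
end 7: [9, 7, 6, 8, 6, 12, 5] sum 53, len 7
end 8: [7, 6, 8, 6, 12, 5, 9] sum 53, len 7
end 9: [6, 8, 6, 12, 5, 9, 6] sum 52, len 7
end 10: [8, 6, 12, 5, 9, 6, 12] sum 58, len 7
Shortest qualifying length: 7.

7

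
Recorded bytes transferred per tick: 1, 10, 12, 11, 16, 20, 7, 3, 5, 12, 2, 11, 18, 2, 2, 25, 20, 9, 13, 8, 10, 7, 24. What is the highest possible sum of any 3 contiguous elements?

54

(1, 10, 12) → sum 23
(10, 12, 11) → sum 33
(12, 11, 16) → sum 39
(11, 16, 20) → sum 47
(16, 20, 7) → sum 43
(20, 7, 3) → sum 30
(7, 3, 5) → sum 15
(3, 5, 12) → sum 20
(5, 12, 2) → sum 19
(12, 2, 11) → sum 25
(2, 11, 18) → sum 31
(11, 18, 2) → sum 31
(18, 2, 2) → sum 22
(2, 2, 25) → sum 29
(2, 25, 20) → sum 47
(25, 20, 9) → sum 54
(20, 9, 13) → sum 42
(9, 13, 8) → sum 30
(13, 8, 10) → sum 31
(8, 10, 7) → sum 25
(10, 7, 24) → sum 41
Highest of these is 54.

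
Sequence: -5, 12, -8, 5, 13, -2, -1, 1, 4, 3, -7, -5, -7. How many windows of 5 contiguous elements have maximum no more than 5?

-5 12 -8 5 13 → max 13
12 -8 5 13 -2 → max 13
-8 5 13 -2 -1 → max 13
5 13 -2 -1 1 → max 13
13 -2 -1 1 4 → max 13
-2 -1 1 4 3 → max 4  ≤ 5 ✓
-1 1 4 3 -7 → max 4  ≤ 5 ✓
1 4 3 -7 -5 → max 4  ≤ 5 ✓
4 3 -7 -5 -7 → max 4  ≤ 5 ✓
4 windows satisfy the condition.

4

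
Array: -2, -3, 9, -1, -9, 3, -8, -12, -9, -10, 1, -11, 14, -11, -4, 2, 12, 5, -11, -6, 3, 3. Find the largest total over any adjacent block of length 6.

18

-2 -3 9 -1 -9 3 → sum -3
-3 9 -1 -9 3 -8 → sum -9
9 -1 -9 3 -8 -12 → sum -18
-1 -9 3 -8 -12 -9 → sum -36
-9 3 -8 -12 -9 -10 → sum -45
3 -8 -12 -9 -10 1 → sum -35
-8 -12 -9 -10 1 -11 → sum -49
-12 -9 -10 1 -11 14 → sum -27
-9 -10 1 -11 14 -11 → sum -26
-10 1 -11 14 -11 -4 → sum -21
1 -11 14 -11 -4 2 → sum -9
-11 14 -11 -4 2 12 → sum 2
14 -11 -4 2 12 5 → sum 18
-11 -4 2 12 5 -11 → sum -7
-4 2 12 5 -11 -6 → sum -2
2 12 5 -11 -6 3 → sum 5
12 5 -11 -6 3 3 → sum 6
Largest of these is 18.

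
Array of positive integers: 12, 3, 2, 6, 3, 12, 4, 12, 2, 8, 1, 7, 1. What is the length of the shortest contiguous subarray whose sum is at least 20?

add 12: running sum 12 < 20
add 3: running sum 15 < 20
add 2: running sum 17 < 20
end 3: [12, 3, 2, 6] sum 23, len 4
end 4: [12, 3, 2, 6, 3] sum 26, len 5
end 5: [6, 3, 12] sum 21, len 3
end 6: [6, 3, 12, 4] sum 25, len 4
end 7: [12, 4, 12] sum 28, len 3
end 8: [12, 4, 12, 2] sum 30, len 4
end 9: [12, 2, 8] sum 22, len 3
end 10: [12, 2, 8, 1] sum 23, len 4
end 11: [12, 2, 8, 1, 7] sum 30, len 5
end 12: [12, 2, 8, 1, 7, 1] sum 31, len 6
Shortest qualifying length: 3.

3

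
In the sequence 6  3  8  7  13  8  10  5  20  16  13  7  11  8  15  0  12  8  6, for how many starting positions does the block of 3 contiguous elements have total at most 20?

3

6 3 8 → sum 17  ≤ 20 ✓
3 8 7 → sum 18  ≤ 20 ✓
8 7 13 → sum 28
7 13 8 → sum 28
13 8 10 → sum 31
8 10 5 → sum 23
10 5 20 → sum 35
5 20 16 → sum 41
20 16 13 → sum 49
16 13 7 → sum 36
13 7 11 → sum 31
7 11 8 → sum 26
11 8 15 → sum 34
8 15 0 → sum 23
15 0 12 → sum 27
0 12 8 → sum 20  ≤ 20 ✓
12 8 6 → sum 26
3 windows satisfy the condition.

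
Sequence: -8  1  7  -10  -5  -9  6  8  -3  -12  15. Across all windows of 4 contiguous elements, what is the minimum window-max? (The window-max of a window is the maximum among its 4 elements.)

[-8, 1, 7, -10] → max 7
[1, 7, -10, -5] → max 7
[7, -10, -5, -9] → max 7
[-10, -5, -9, 6] → max 6
[-5, -9, 6, 8] → max 8
[-9, 6, 8, -3] → max 8
[6, 8, -3, -12] → max 8
[8, -3, -12, 15] → max 15
Minimum of these is 6.

6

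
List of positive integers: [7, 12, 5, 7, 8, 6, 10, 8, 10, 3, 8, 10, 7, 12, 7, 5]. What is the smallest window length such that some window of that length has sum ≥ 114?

15

Extend right; whenever the sum reaches 114, record the length and shrink from the left:
add 7: running sum 7 < 114
add 12: running sum 19 < 114
add 5: running sum 24 < 114
add 7: running sum 31 < 114
add 8: running sum 39 < 114
add 6: running sum 45 < 114
add 10: running sum 55 < 114
add 8: running sum 63 < 114
add 10: running sum 73 < 114
add 3: running sum 76 < 114
add 8: running sum 84 < 114
add 10: running sum 94 < 114
add 7: running sum 101 < 114
add 12: running sum 113 < 114
add 7: shortest ending here [7, 12, 5, 7, 8, 6, 10, 8, 10, 3, 8, 10, 7, 12, 7] sum 120, len 15
add 5: shortest ending here [12, 5, 7, 8, 6, 10, 8, 10, 3, 8, 10, 7, 12, 7, 5] sum 118, len 15
Shortest qualifying length: 15.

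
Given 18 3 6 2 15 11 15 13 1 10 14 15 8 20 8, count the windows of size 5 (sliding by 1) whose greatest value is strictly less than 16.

18 3 6 2 15 → max 18
3 6 2 15 11 → max 15  < 16 ✓
6 2 15 11 15 → max 15  < 16 ✓
2 15 11 15 13 → max 15  < 16 ✓
15 11 15 13 1 → max 15  < 16 ✓
11 15 13 1 10 → max 15  < 16 ✓
15 13 1 10 14 → max 15  < 16 ✓
13 1 10 14 15 → max 15  < 16 ✓
1 10 14 15 8 → max 15  < 16 ✓
10 14 15 8 20 → max 20
14 15 8 20 8 → max 20
8 windows satisfy the condition.

8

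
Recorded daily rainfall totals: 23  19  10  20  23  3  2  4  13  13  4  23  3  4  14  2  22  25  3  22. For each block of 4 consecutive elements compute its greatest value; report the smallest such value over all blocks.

13

Window maxs for each of the 17 positions:
23 19 10 20 → max 23
19 10 20 23 → max 23
10 20 23 3 → max 23
20 23 3 2 → max 23
23 3 2 4 → max 23
3 2 4 13 → max 13
2 4 13 13 → max 13
4 13 13 4 → max 13
13 13 4 23 → max 23
13 4 23 3 → max 23
4 23 3 4 → max 23
23 3 4 14 → max 23
3 4 14 2 → max 14
4 14 2 22 → max 22
14 2 22 25 → max 25
2 22 25 3 → max 25
22 25 3 22 → max 25
Smallest of these is 13.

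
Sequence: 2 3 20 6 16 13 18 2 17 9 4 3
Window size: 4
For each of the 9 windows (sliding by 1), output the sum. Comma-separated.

31, 45, 55, 53, 49, 50, 46, 32, 33

2 3 20 6 → sum 31
3 20 6 16 → sum 45
20 6 16 13 → sum 55
6 16 13 18 → sum 53
16 13 18 2 → sum 49
13 18 2 17 → sum 50
18 2 17 9 → sum 46
2 17 9 4 → sum 32
17 9 4 3 → sum 33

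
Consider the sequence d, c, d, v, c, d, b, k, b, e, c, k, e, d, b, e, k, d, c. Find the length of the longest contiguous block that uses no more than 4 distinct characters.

Extend right; when distinct count exceeds 4, shrink from the left:
[d] 1 distinct, len 1
[d, c] 2 distinct, len 2
[d, c, d] 2 distinct, len 3
[d, c, d, v] 3 distinct, len 4
[d, c, d, v, c] 3 distinct, len 5
[d, c, d, v, c, d] 3 distinct, len 6
[d, c, d, v, c, d, b] 4 distinct, len 7
[c, d, b, k] 4 distinct, len 4
[c, d, b, k, b] 4 distinct, len 5
[d, b, k, b, e] 4 distinct, len 5
[b, k, b, e, c] 4 distinct, len 5
[b, k, b, e, c, k] 4 distinct, len 6
[b, k, b, e, c, k, e] 4 distinct, len 7
[e, c, k, e, d] 4 distinct, len 5
[k, e, d, b] 4 distinct, len 4
[k, e, d, b, e] 4 distinct, len 5
[k, e, d, b, e, k] 4 distinct, len 6
[k, e, d, b, e, k, d] 4 distinct, len 7
[e, k, d, c] 4 distinct, len 4
Longest length with ≤4 distinct: 7.

7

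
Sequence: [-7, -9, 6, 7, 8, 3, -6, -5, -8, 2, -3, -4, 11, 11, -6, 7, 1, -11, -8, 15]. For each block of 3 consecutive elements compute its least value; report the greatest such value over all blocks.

-7 -9 6 → min -9
-9 6 7 → min -9
6 7 8 → min 6
7 8 3 → min 3
8 3 -6 → min -6
3 -6 -5 → min -6
-6 -5 -8 → min -8
-5 -8 2 → min -8
-8 2 -3 → min -8
2 -3 -4 → min -4
-3 -4 11 → min -4
-4 11 11 → min -4
11 11 -6 → min -6
11 -6 7 → min -6
-6 7 1 → min -6
7 1 -11 → min -11
1 -11 -8 → min -11
-11 -8 15 → min -11
Greatest of these is 6.

6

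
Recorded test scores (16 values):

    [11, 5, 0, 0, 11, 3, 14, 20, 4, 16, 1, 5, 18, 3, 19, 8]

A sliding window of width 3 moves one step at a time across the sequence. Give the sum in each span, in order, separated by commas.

16, 5, 11, 14, 28, 37, 38, 40, 21, 22, 24, 26, 40, 30

Sliding a size-3 window across the 16 values:
11 5 0 → sum 16
5 0 0 → sum 5
0 0 11 → sum 11
0 11 3 → sum 14
11 3 14 → sum 28
3 14 20 → sum 37
14 20 4 → sum 38
20 4 16 → sum 40
4 16 1 → sum 21
16 1 5 → sum 22
1 5 18 → sum 24
5 18 3 → sum 26
18 3 19 → sum 40
3 19 8 → sum 30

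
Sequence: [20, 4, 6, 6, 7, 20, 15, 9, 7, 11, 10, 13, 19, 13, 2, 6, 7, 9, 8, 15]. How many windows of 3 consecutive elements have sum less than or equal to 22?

5

20 4 6 → sum 30
4 6 6 → sum 16  ≤ 22 ✓
6 6 7 → sum 19  ≤ 22 ✓
6 7 20 → sum 33
7 20 15 → sum 42
20 15 9 → sum 44
15 9 7 → sum 31
9 7 11 → sum 27
7 11 10 → sum 28
11 10 13 → sum 34
10 13 19 → sum 42
13 19 13 → sum 45
19 13 2 → sum 34
13 2 6 → sum 21  ≤ 22 ✓
2 6 7 → sum 15  ≤ 22 ✓
6 7 9 → sum 22  ≤ 22 ✓
7 9 8 → sum 24
9 8 15 → sum 32
5 windows satisfy the condition.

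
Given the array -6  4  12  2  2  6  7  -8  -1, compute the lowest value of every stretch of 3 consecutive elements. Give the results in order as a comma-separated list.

-6, 2, 2, 2, 2, -8, -8

(-6, 4, 12) → min -6
(4, 12, 2) → min 2
(12, 2, 2) → min 2
(2, 2, 6) → min 2
(2, 6, 7) → min 2
(6, 7, -8) → min -8
(7, -8, -1) → min -8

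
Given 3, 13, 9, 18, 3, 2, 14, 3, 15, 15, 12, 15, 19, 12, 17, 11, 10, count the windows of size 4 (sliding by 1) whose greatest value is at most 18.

10

3 13 9 18 → max 18  ≤ 18 ✓
13 9 18 3 → max 18  ≤ 18 ✓
9 18 3 2 → max 18  ≤ 18 ✓
18 3 2 14 → max 18  ≤ 18 ✓
3 2 14 3 → max 14  ≤ 18 ✓
2 14 3 15 → max 15  ≤ 18 ✓
14 3 15 15 → max 15  ≤ 18 ✓
3 15 15 12 → max 15  ≤ 18 ✓
15 15 12 15 → max 15  ≤ 18 ✓
15 12 15 19 → max 19
12 15 19 12 → max 19
15 19 12 17 → max 19
19 12 17 11 → max 19
12 17 11 10 → max 17  ≤ 18 ✓
10 windows satisfy the condition.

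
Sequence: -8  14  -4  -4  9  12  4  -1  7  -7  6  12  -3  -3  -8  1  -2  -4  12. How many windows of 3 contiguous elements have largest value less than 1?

1

-8 14 -4 → max 14
14 -4 -4 → max 14
-4 -4 9 → max 9
-4 9 12 → max 12
9 12 4 → max 12
12 4 -1 → max 12
4 -1 7 → max 7
-1 7 -7 → max 7
7 -7 6 → max 7
-7 6 12 → max 12
6 12 -3 → max 12
12 -3 -3 → max 12
-3 -3 -8 → max -3  < 1 ✓
-3 -8 1 → max 1
-8 1 -2 → max 1
1 -2 -4 → max 1
-2 -4 12 → max 12
1 window satisfy the condition.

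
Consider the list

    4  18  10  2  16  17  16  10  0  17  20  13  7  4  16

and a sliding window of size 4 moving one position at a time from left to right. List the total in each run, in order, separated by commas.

4 18 10 2 → sum 34
18 10 2 16 → sum 46
10 2 16 17 → sum 45
2 16 17 16 → sum 51
16 17 16 10 → sum 59
17 16 10 0 → sum 43
16 10 0 17 → sum 43
10 0 17 20 → sum 47
0 17 20 13 → sum 50
17 20 13 7 → sum 57
20 13 7 4 → sum 44
13 7 4 16 → sum 40

34, 46, 45, 51, 59, 43, 43, 47, 50, 57, 44, 40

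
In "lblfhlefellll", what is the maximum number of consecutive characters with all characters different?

4

[l] len 1
[l, b] len 2
[b, l] len 2
[b, l, f] len 3
[b, l, f, h] len 4
[f, h, l] len 3
[f, h, l, e] len 4
[h, l, e, f] len 4
[f, e] len 2
[f, e, l] len 3
[l] len 1
[l] len 1
[l] len 1
Longest all-distinct length: 4.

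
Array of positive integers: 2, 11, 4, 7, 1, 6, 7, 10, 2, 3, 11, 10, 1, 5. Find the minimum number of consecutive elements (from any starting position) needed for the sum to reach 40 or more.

6

Extend right; whenever the sum reaches 40, record the length and shrink from the left:
add 2: running sum 2 < 40
add 11: running sum 13 < 40
add 4: running sum 17 < 40
add 7: running sum 24 < 40
add 1: running sum 25 < 40
add 6: running sum 31 < 40
add 7: running sum 38 < 40
end 7: [11, 4, 7, 1, 6, 7, 10] sum 46, len 7
end 8: [11, 4, 7, 1, 6, 7, 10, 2] sum 48, len 8
end 9: [4, 7, 1, 6, 7, 10, 2, 3] sum 40, len 8
end 10: [1, 6, 7, 10, 2, 3, 11] sum 40, len 7
end 11: [7, 10, 2, 3, 11, 10] sum 43, len 6
end 12: [7, 10, 2, 3, 11, 10, 1] sum 44, len 7
end 13: [10, 2, 3, 11, 10, 1, 5] sum 42, len 7
Shortest qualifying length: 6.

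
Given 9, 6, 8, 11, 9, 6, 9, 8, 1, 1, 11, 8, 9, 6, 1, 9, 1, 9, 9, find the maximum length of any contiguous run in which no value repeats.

5

[9] len 1
[9, 6] len 2
[9, 6, 8] len 3
[9, 6, 8, 11] len 4
[6, 8, 11, 9] len 4
[8, 11, 9, 6] len 4
[6, 9] len 2
[6, 9, 8] len 3
[6, 9, 8, 1] len 4
[1] len 1
[1, 11] len 2
[1, 11, 8] len 3
[1, 11, 8, 9] len 4
[1, 11, 8, 9, 6] len 5
[11, 8, 9, 6, 1] len 5
[6, 1, 9] len 3
[9, 1] len 2
[1, 9] len 2
[9] len 1
Longest all-distinct length: 5.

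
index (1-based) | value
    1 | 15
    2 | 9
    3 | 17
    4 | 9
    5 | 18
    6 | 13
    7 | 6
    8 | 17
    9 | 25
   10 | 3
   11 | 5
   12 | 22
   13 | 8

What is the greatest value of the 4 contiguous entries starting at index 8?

25

Elements at indices 8..11: 17, 25, 3, 5
max(17, 25, 3, 5) = 25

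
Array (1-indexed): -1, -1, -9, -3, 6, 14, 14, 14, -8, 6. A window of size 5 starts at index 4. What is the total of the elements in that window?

Elements at indices 4..8: -3, 6, 14, 14, 14
sum(-3, 6, 14, 14, 14) = 45

45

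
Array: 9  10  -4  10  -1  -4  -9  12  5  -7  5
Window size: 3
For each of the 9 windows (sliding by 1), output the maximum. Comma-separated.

10, 10, 10, 10, -1, 12, 12, 12, 5

9 10 -4 → max 10
10 -4 10 → max 10
-4 10 -1 → max 10
10 -1 -4 → max 10
-1 -4 -9 → max -1
-4 -9 12 → max 12
-9 12 5 → max 12
12 5 -7 → max 12
5 -7 5 → max 5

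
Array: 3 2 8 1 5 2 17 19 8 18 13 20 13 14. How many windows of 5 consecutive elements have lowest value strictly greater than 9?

[3, 2, 8, 1, 5] → min 1
[2, 8, 1, 5, 2] → min 1
[8, 1, 5, 2, 17] → min 1
[1, 5, 2, 17, 19] → min 1
[5, 2, 17, 19, 8] → min 2
[2, 17, 19, 8, 18] → min 2
[17, 19, 8, 18, 13] → min 8
[19, 8, 18, 13, 20] → min 8
[8, 18, 13, 20, 13] → min 8
[18, 13, 20, 13, 14] → min 13  > 9 ✓
1 window satisfy the condition.

1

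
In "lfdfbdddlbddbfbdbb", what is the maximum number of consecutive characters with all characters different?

[l] len 1
[l, f] len 2
[l, f, d] len 3
[d, f] len 2
[d, f, b] len 3
[f, b, d] len 3
[d] len 1
[d] len 1
[d, l] len 2
[d, l, b] len 3
[l, b, d] len 3
[d] len 1
[d, b] len 2
[d, b, f] len 3
[f, b] len 2
[f, b, d] len 3
[d, b] len 2
[b] len 1
Longest all-distinct length: 3.

3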